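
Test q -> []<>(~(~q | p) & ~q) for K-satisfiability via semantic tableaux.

1. q -> []<>(~(~q | p) & ~q), 0
2. []<>(~(~q | p) & ~q), 0

Satisfiable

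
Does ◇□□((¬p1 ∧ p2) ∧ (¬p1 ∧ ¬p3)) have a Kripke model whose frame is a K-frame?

1. ◇□□((¬p1 ∧ p2) ∧ (¬p1 ∧ ¬p3)), 0
2. □□((¬p1 ∧ p2) ∧ (¬p1 ∧ ¬p3)), 1   [◇-rule on 1: fresh world 1, 0R1]
Accessibility: 0R1

Satisfiable (open branch found)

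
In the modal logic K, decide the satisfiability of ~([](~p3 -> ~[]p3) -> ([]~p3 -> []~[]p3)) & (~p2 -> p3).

1. ~([](~p3 -> ~[]p3) -> ([]~p3 -> []~[]p3)) & (~p2 -> p3), 0
2. ~([](~p3 -> ~[]p3) -> ([]~p3 -> []~[]p3)), 0   [&-rule on 1]
3. ~p2 -> p3, 0   [&-rule on 1]
4. [](~p3 -> ~[]p3), 0   [~->-rule on 2]
5. ~([]~p3 -> []~[]p3), 0   [~->-rule on 2]
6. []~p3, 0   [~->-rule on 5]
7. ~[]~[]p3, 0   [~->-rule on 5]
8. p3, 0   [->-rule on 3 (branches; this branch)]
9. []p3, 1   [~[]-rule on 7: fresh world 1, 0R1]
10. ~p3 -> ~[]p3, 1   [[]-rule on 4 via 0R1]
11. ~p3, 1   [[]-rule on 6 via 0R1]
12. ~[]p3, 1   [->-rule on 10 (branches; this branch)]
13. ~p3, 2   [~[]-rule on 12: fresh world 2, 1R2]
14. p3, 2   [[]-rule on 9 via 1R2]
Accessibility: 0R1, 1R2
Branch closes: p3 and ~p3 both at 2.
(One branch shown.) All branches close.

Unsatisfiable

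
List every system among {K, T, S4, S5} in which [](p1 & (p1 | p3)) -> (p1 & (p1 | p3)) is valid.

T-tableau for the negation ~([](p1 & (p1 | p3)) -> (p1 & (p1 | p3))):
1. ~([](p1 & (p1 | p3)) -> (p1 & (p1 | p3))), u
2. [](p1 & (p1 | p3)), u
3. ~(p1 & (p1 | p3)), u
4. p1 & (p1 | p3), u
5. p1, u
6. p1 | p3, u
7. ~(p1 | p3), u
8. ~p1, u
9. ~p3, u
Accessibility: uRu
Branch closes: p1 and ~p1 both at u.
Every branch closes (one shown): valid in T, hence also in S4, S5 (every theorem of T is a theorem of S4 and S5).
K-tableau for the negation ~([](p1 & (p1 | p3)) -> (p1 & (p1 | p3))):
1. ~([](p1 & (p1 | p3)) -> (p1 & (p1 | p3))), u
2. [](p1 & (p1 | p3)), u
3. ~(p1 & (p1 | p3)), u
4. ~(p1 | p3), u
5. ~p1, u
6. ~p3, u
Complete open branch: countermodel on a K-frame, so not valid in K.

T, S4, S5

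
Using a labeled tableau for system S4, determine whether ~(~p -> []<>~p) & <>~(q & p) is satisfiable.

1. ~(~p -> []<>~p) & <>~(q & p), 0
2. ~(~p -> []<>~p), 0
3. <>~(q & p), 0
4. ~p, 0
5. ~[]<>~p, 0
6. ~(q & p), 1
7. ~p, 1
8. ~<>~p, 2
9. p, 2
Accessibility: 0R0, 0R1, 0R2, 1R1, 2R2

Yes, satisfiable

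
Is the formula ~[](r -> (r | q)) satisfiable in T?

1. ~[](r -> (r | q)), u
2. ~(r -> (r | q)), v
3. r, v
4. ~(r | q), v
5. ~r, v
6. ~q, v
Accessibility: uRu, uRv, vRv
Branch closes: r and ~r both at v.
All branches of the tableau close; one closing branch shown above.

No, unsatisfiable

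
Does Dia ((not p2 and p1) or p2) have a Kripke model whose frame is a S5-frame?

Satisfiable

1. Dia ((not p2 and p1) or p2), 0
2. (not p2 and p1) or p2, 1
3. p2, 1
Accessibility: 0R0, 0R1, 1R0, 1R1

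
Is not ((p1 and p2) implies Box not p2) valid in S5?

Tableau for the negation (p1 and p2) implies Box not p2:
1. (p1 and p2) implies Box not p2, u
2. Box not p2, u
3. not p2, u
Accessibility: uRu
The negation has an open branch (countermodel exists).

Not valid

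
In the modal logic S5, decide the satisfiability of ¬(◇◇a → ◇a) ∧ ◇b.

Unsatisfiable (every branch closes)

1. ¬(◇◇a → ◇a) ∧ ◇b, 0
2. ¬(◇◇a → ◇a), 0   [∧-rule on 1]
3. ◇b, 0   [∧-rule on 1]
4. ◇◇a, 0   [¬→-rule on 2]
5. ¬◇a, 0   [¬→-rule on 2]
6. ¬a, 0   [¬◇-rule on 5 via 0R0]
7. b, 1   [◇-rule on 3: fresh world 1, 0R1]
8. ¬a, 1   [¬◇-rule on 5 via 0R1]
9. ◇a, 2   [◇-rule on 4: fresh world 2, 0R2]
10. ¬a, 2   [¬◇-rule on 5 via 0R2]
11. a, 3   [◇-rule on 9: fresh world 3, 2R3]
12. ¬a, 3   [¬◇-rule on 5 via 0R3]
Accessibility: 0R0, 0R1, 0R2, 0R3, 1R0, 1R1, 1R2, 1R3, 2R0, 2R1, 2R2, 2R3, 3R0, 3R1, 3R2, 3R3
Branch closes: a and ¬a both at 3.
Every branch closes; the branch above is one of them.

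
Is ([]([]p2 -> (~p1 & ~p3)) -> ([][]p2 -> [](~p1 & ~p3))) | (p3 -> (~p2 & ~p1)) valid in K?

Tableau for the negation ~(([]([]p2 -> (~p1 & ~p3)) -> ([][]p2 -> [](~p1 & ~p3))) | (p3 -> (~p2 & ~p1))):
1. ~(([]([]p2 -> (~p1 & ~p3)) -> ([][]p2 -> [](~p1 & ~p3))) | (p3 -> (~p2 & ~p1))), 0
2. ~([]([]p2 -> (~p1 & ~p3)) -> ([][]p2 -> [](~p1 & ~p3))), 0
3. ~(p3 -> (~p2 & ~p1)), 0
4. []([]p2 -> (~p1 & ~p3)), 0
5. ~([][]p2 -> [](~p1 & ~p3)), 0
6. p3, 0
7. ~(~p2 & ~p1), 0
8. [][]p2, 0
9. ~[](~p1 & ~p3), 0
10. p1, 0
11. ~(~p1 & ~p3), 1
12. []p2 -> (~p1 & ~p3), 1
13. []p2, 1
14. p3, 1
15. ~[]p2, 1
16. ~p2, 2
17. p2, 2
Accessibility: 0R1, 1R2
Branch closes: p2 and ~p2 both at 2.
All branches of the negation close; one closing branch shown above.

Valid in K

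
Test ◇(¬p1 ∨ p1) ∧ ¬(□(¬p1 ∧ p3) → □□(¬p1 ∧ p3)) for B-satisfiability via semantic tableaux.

1. ◇(¬p1 ∨ p1) ∧ ¬(□(¬p1 ∧ p3) → □□(¬p1 ∧ p3)), u
2. ◇(¬p1 ∨ p1), u   [∧-rule on 1]
3. ¬(□(¬p1 ∧ p3) → □□(¬p1 ∧ p3)), u   [∧-rule on 1]
4. □(¬p1 ∧ p3), u   [¬→-rule on 3]
5. ¬□□(¬p1 ∧ p3), u   [¬→-rule on 3]
6. ¬p1 ∧ p3, u   [□-rule on 4 via uRu]
7. ¬p1, u   [∧-rule on 6]
8. p3, u   [∧-rule on 6]
9. ¬p1 ∨ p1, v   [◇-rule on 2: fresh world v, uRv]
10. ¬p1 ∧ p3, v   [□-rule on 4 via uRv]
11. ¬p1, v   [∧-rule on 10]
12. p3, v   [∧-rule on 10]
13. ¬□(¬p1 ∧ p3), w   [¬□-rule on 5: fresh world w, uRw]
14. ¬p1 ∧ p3, w   [□-rule on 4 via uRw]
15. ¬p1, w   [∧-rule on 14]
16. p3, w   [∧-rule on 14]
17. ¬(¬p1 ∧ p3), x   [¬□-rule on 13: fresh world x, wRx]
18. ¬p3, x   [¬∧-rule on 17 (branches; this branch)]
Accessibility: uRu, uRv, uRw, vRu, vRv, wRu, wRw, wRx, xRw, xRx

Satisfiable (open branch found)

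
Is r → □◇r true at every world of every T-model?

Invalid (countermodel exists)

Tableau for the negation ¬(r → □◇r):
1. ¬(r → □◇r), w0
2. r, w0
3. ¬□◇r, w0
4. ¬◇r, w1
5. ¬r, w1
Accessibility: w0Rw0, w0Rw1, w1Rw1
The negation has an open branch (countermodel exists).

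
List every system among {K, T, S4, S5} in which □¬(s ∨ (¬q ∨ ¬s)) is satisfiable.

K

K-tableau for the formula:
1. □¬(s ∨ (¬q ∨ ¬s)), 0
Complete open branch: satisfiable in K.
T-tableau for the formula:
1. □¬(s ∨ (¬q ∨ ¬s)), 0
2. ¬(s ∨ (¬q ∨ ¬s)), 0
3. ¬s, 0
4. ¬(¬q ∨ ¬s), 0
5. q, 0
6. s, 0
Accessibility: 0R0
Branch closes: s and ¬s both at 0.
Every branch closes (one shown): unsatisfiable in T, hence also in S4, S5 (every S4/S5-frame is a T-frame).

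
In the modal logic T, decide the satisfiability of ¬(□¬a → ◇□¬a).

1. ¬(□¬a → ◇□¬a), 0
2. □¬a, 0   [¬→-rule on 1]
3. ¬◇□¬a, 0   [¬→-rule on 1]
4. ¬a, 0   [□-rule on 2 via 0R0]
5. ¬□¬a, 0   [¬◇-rule on 3 via 0R0]
6. a, 1   [¬□-rule on 5: fresh world 1, 0R1]
7. ¬a, 1   [□-rule on 2 via 0R1]
Accessibility: 0R0, 0R1, 1R1
Branch closes: a and ¬a both at 1.
Every branch closes; the branch above is one of them.

No, unsatisfiable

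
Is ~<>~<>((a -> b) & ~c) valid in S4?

No, not valid

Tableau for the negation <>~<>((a -> b) & ~c):
1. <>~<>((a -> b) & ~c), w0
2. ~<>((a -> b) & ~c), w1   [<>-rule on 1: fresh world w1, w0Rw1]
3. ~((a -> b) & ~c), w1   [~<>-rule on 2 via w1Rw1]
4. c, w1   [~&-rule on 3 (branches; this branch)]
Accessibility: w0Rw0, w0Rw1, w1Rw1
The negation has an open branch (countermodel exists).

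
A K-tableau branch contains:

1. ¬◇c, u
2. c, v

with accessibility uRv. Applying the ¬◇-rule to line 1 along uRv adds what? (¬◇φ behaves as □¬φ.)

¬◇φ behaves as □¬φ: propagate the negated body to each accessible world.

¬c, v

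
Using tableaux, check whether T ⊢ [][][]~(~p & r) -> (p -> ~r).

Tableau for the negation ~([][][]~(~p & r) -> (p -> ~r)):
1. ~([][][]~(~p & r) -> (p -> ~r)), w0
2. [][][]~(~p & r), w0
3. ~(p -> ~r), w0
4. p, w0
5. r, w0
6. [][]~(~p & r), w0
7. []~(~p & r), w0
8. ~(~p & r), w0
Accessibility: w0Rw0
The negation has an open branch (countermodel exists).

Invalid (countermodel exists)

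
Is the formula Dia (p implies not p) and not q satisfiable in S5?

1. Dia (p implies not p) and not q, u
2. Dia (p implies not p), u
3. not q, u
4. p implies not p, v
5. not p, v
Accessibility: uRu, uRv, vRu, vRv

Satisfiable (open branch found)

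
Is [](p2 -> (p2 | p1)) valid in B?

Valid

Tableau for the negation ~[](p2 -> (p2 | p1)):
1. ~[](p2 -> (p2 | p1)), u
2. ~(p2 -> (p2 | p1)), v
3. p2, v
4. ~(p2 | p1), v
5. ~p2, v
6. ~p1, v
Accessibility: uRu, uRv, vRu, vRv
Branch closes: p2 and ~p2 both at v.
Every branch of the negation's tableau closes; the branch above is one of them.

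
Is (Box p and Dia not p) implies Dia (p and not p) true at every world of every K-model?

Yes, valid

Tableau for the negation not ((Box p and Dia not p) implies Dia (p and not p)):
1. not ((Box p and Dia not p) implies Dia (p and not p)), w0
2. Box p and Dia not p, w0
3. not Dia (p and not p), w0
4. Box p, w0
5. Dia not p, w0
6. not p, w1
7. not (p and not p), w1
8. p, w1
Accessibility: w0Rw1
Branch closes: p and not p both at w1.
All branches of the negation close; one closing branch shown above.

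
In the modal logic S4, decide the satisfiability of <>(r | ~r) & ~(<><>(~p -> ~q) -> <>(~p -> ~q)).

Unsatisfiable (every branch closes)

1. <>(r | ~r) & ~(<><>(~p -> ~q) -> <>(~p -> ~q)), u
2. <>(r | ~r), u
3. ~(<><>(~p -> ~q) -> <>(~p -> ~q)), u
4. <><>(~p -> ~q), u
5. ~<>(~p -> ~q), u
6. ~(~p -> ~q), u
7. ~p, u
8. q, u
9. r | ~r, v
10. ~(~p -> ~q), v
11. ~p, v
12. q, v
13. ~r, v
14. <>(~p -> ~q), w
15. ~(~p -> ~q), w
16. ~p, w
17. q, w
18. ~p -> ~q, x
19. ~(~p -> ~q), x
20. ~p, x
21. q, x
22. ~q, x
Accessibility: uRu, uRv, uRw, uRx, vRv, wRw, wRx, xRx
Branch closes: q and ~q both at x.
(One branch shown.) All branches close.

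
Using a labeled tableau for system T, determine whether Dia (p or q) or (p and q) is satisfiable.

1. Dia (p or q) or (p and q), u
2. p and q, u
3. p, u
4. q, u
Accessibility: uRu

Satisfiable (open branch found)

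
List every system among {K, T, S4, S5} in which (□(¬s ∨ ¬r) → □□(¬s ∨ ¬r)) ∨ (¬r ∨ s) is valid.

T-tableau for the negation ¬((□(¬s ∨ ¬r) → □□(¬s ∨ ¬r)) ∨ (¬r ∨ s)):
1. ¬((□(¬s ∨ ¬r) → □□(¬s ∨ ¬r)) ∨ (¬r ∨ s)), u
2. ¬(□(¬s ∨ ¬r) → □□(¬s ∨ ¬r)), u   [¬∨-rule on 1]
3. ¬(¬r ∨ s), u   [¬∨-rule on 1]
4. □(¬s ∨ ¬r), u   [¬→-rule on 2]
5. ¬□□(¬s ∨ ¬r), u   [¬→-rule on 2]
6. r, u   [¬∨-rule on 3]
7. ¬s, u   [¬∨-rule on 3]
8. ¬s ∨ ¬r, u   [□-rule on 4 via uRu]
9. ¬□(¬s ∨ ¬r), v   [¬□-rule on 5: fresh world v, uRv]
10. ¬s ∨ ¬r, v   [□-rule on 4 via uRv]
11. ¬r, v   [∨-rule on 10 (branches; this branch)]
12. ¬(¬s ∨ ¬r), w   [¬□-rule on 9: fresh world w, vRw]
13. s, w   [¬∨-rule on 12]
14. r, w   [¬∨-rule on 12]
Accessibility: uRu, uRv, vRv, vRw, wRw
Complete open branch: countermodel on a T-frame, so not valid in T, nor in K (the same frame is also a K-frame).
S4-tableau for the negation ¬((□(¬s ∨ ¬r) → □□(¬s ∨ ¬r)) ∨ (¬r ∨ s)):
1. ¬((□(¬s ∨ ¬r) → □□(¬s ∨ ¬r)) ∨ (¬r ∨ s)), u
2. ¬(□(¬s ∨ ¬r) → □□(¬s ∨ ¬r)), u   [¬∨-rule on 1]
3. ¬(¬r ∨ s), u   [¬∨-rule on 1]
4. □(¬s ∨ ¬r), u   [¬→-rule on 2]
5. ¬□□(¬s ∨ ¬r), u   [¬→-rule on 2]
6. r, u   [¬∨-rule on 3]
7. ¬s, u   [¬∨-rule on 3]
8. ¬s ∨ ¬r, u   [□-rule on 4 via uRu]
9. ¬□(¬s ∨ ¬r), v   [¬□-rule on 5: fresh world v, uRv]
10. ¬s ∨ ¬r, v   [□-rule on 4 via uRv]
11. ¬r, v   [∨-rule on 10 (branches; this branch)]
12. ¬(¬s ∨ ¬r), w   [¬□-rule on 9: fresh world w, vRw]
13. s, w   [¬∨-rule on 12]
14. r, w   [¬∨-rule on 12]
15. ¬s ∨ ¬r, w   [□-rule on 4 via uRw]
16. ¬r, w   [∨-rule on 15 (branches; this branch)]
Accessibility: uRu, uRv, uRw, vRv, vRw, wRw
Branch closes: r and ¬r both at w.
Every branch closes (one shown): valid in S4, hence also in S5 (every theorem of S4 is a theorem of S5).

S4, S5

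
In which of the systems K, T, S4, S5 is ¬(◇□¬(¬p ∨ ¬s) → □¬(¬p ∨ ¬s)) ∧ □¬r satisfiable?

K, T, S4

S5-tableau for the formula:
1. ¬(◇□¬(¬p ∨ ¬s) → □¬(¬p ∨ ¬s)) ∧ □¬r, 0
2. ¬(◇□¬(¬p ∨ ¬s) → □¬(¬p ∨ ¬s)), 0
3. □¬r, 0
4. ◇□¬(¬p ∨ ¬s), 0
5. ¬□¬(¬p ∨ ¬s), 0
6. ¬r, 0
7. □¬(¬p ∨ ¬s), 1
8. ¬r, 1
9. ¬(¬p ∨ ¬s), 0
10. p, 0
11. s, 0
12. ¬(¬p ∨ ¬s), 1
13. p, 1
14. s, 1
15. ¬p ∨ ¬s, 2
16. ¬r, 2
17. ¬(¬p ∨ ¬s), 2
18. p, 2
19. s, 2
20. ¬s, 2
Accessibility: 0R0, 0R1, 0R2, 1R0, 1R1, 1R2, 2R0, 2R1, 2R2
Branch closes: s and ¬s both at 2.
Every branch closes (one shown): unsatisfiable in S5.
S4-tableau for the formula:
1. ¬(◇□¬(¬p ∨ ¬s) → □¬(¬p ∨ ¬s)) ∧ □¬r, 0
2. ¬(◇□¬(¬p ∨ ¬s) → □¬(¬p ∨ ¬s)), 0
3. □¬r, 0
4. ◇□¬(¬p ∨ ¬s), 0
5. ¬□¬(¬p ∨ ¬s), 0
6. ¬r, 0
7. □¬(¬p ∨ ¬s), 1
8. ¬r, 1
9. ¬(¬p ∨ ¬s), 1
10. p, 1
11. s, 1
12. ¬p ∨ ¬s, 2
13. ¬r, 2
14. ¬s, 2
Accessibility: 0R0, 0R1, 0R2, 1R1, 2R2
Complete open branch: satisfiable in S4, hence also in K, T (this S4-model is also a K-model and a T-model).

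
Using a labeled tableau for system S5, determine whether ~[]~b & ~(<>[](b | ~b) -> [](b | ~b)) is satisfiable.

Unsatisfiable (every branch closes)

1. ~[]~b & ~(<>[](b | ~b) -> [](b | ~b)), w0
2. ~[]~b, w0
3. ~(<>[](b | ~b) -> [](b | ~b)), w0
4. <>[](b | ~b), w0
5. ~[](b | ~b), w0
6. b, w1
7. [](b | ~b), w2
8. b | ~b, w0
9. b | ~b, w1
10. b | ~b, w2
11. ~b, w0
12. ~b, w2
13. ~(b | ~b), w3
14. ~b, w3
15. b, w3
Accessibility: w0Rw0, w0Rw1, w0Rw2, w0Rw3, w1Rw0, w1Rw1, w1Rw2, w1Rw3, w2Rw0, w2Rw1, w2Rw2, w2Rw3, w3Rw0, w3Rw1, w3Rw2, w3Rw3
Branch closes: b and ~b both at w3.
Every branch closes; the branch above is one of them.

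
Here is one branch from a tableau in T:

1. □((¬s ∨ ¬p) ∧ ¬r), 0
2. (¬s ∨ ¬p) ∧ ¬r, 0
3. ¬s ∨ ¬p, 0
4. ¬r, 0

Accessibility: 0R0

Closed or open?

No world carries both an atom and its negation.

Not closed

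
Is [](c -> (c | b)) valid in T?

Valid

Tableau for the negation ~[](c -> (c | b)):
1. ~[](c -> (c | b)), w0
2. ~(c -> (c | b)), w1   [~[]-rule on 1: fresh world w1, w0Rw1]
3. c, w1   [~->-rule on 2]
4. ~(c | b), w1   [~->-rule on 2]
5. ~c, w1   [~|-rule on 4]
6. ~b, w1   [~|-rule on 4]
Accessibility: w0Rw0, w0Rw1, w1Rw1
Branch closes: c and ~c both at w1.
All branches of the negation close; one closing branch shown above.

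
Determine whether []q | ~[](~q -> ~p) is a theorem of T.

Invalid (countermodel exists)

Tableau for the negation ~([]q | ~[](~q -> ~p)):
1. ~([]q | ~[](~q -> ~p)), 0
2. ~[]q, 0   [~|-rule on 1]
3. [](~q -> ~p), 0   [~|-rule on 1]
4. ~q -> ~p, 0   [[]-rule on 3 via 0R0]
5. ~p, 0   [->-rule on 4 (branches; this branch)]
6. ~q, 1   [~[]-rule on 2: fresh world 1, 0R1]
7. ~q -> ~p, 1   [[]-rule on 3 via 0R1]
8. ~p, 1   [->-rule on 7 (branches; this branch)]
Accessibility: 0R0, 0R1, 1R1
The negation has an open branch (countermodel exists).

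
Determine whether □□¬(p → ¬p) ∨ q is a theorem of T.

No, not valid

Tableau for the negation ¬(□□¬(p → ¬p) ∨ q):
1. ¬(□□¬(p → ¬p) ∨ q), 0
2. ¬□□¬(p → ¬p), 0
3. ¬q, 0
4. ¬□¬(p → ¬p), 1
5. p → ¬p, 2
6. ¬p, 2
Accessibility: 0R0, 0R1, 1R1, 1R2, 2R2
The negation has an open branch (countermodel exists).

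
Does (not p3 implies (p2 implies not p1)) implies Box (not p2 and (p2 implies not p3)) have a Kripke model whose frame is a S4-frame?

Satisfiable (open branch found)

1. (not p3 implies (p2 implies not p1)) implies Box (not p2 and (p2 implies not p3)), 0
2. Box (not p2 and (p2 implies not p3)), 0
3. not p2 and (p2 implies not p3), 0
4. not p2, 0
5. p2 implies not p3, 0
6. not p3, 0
Accessibility: 0R0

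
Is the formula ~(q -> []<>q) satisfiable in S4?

1. ~(q -> []<>q), u
2. q, u
3. ~[]<>q, u
4. ~<>q, v
5. ~q, v
Accessibility: uRu, uRv, vRv

Yes, satisfiable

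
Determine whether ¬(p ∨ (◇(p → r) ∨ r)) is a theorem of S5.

Tableau for the negation p ∨ (◇(p → r) ∨ r):
1. p ∨ (◇(p → r) ∨ r), u
2. ◇(p → r) ∨ r, u
3. r, u
Accessibility: uRu
The negation has an open branch (countermodel exists).

Invalid (countermodel exists)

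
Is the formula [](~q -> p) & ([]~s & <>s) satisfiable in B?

1. [](~q -> p) & ([]~s & <>s), u
2. [](~q -> p), u   [&-rule on 1]
3. []~s & <>s, u   [&-rule on 1]
4. []~s, u   [&-rule on 3]
5. <>s, u   [&-rule on 3]
6. ~q -> p, u   [[]-rule on 2 via uRu]
7. ~s, u   [[]-rule on 4 via uRu]
8. p, u   [->-rule on 6 (branches; this branch)]
9. s, v   [<>-rule on 5: fresh world v, uRv]
10. ~q -> p, v   [[]-rule on 2 via uRv]
11. ~s, v   [[]-rule on 4 via uRv]
Accessibility: uRu, uRv, vRu, vRv
Branch closes: s and ~s both at v.
(One branch shown.) All branches close.

Unsatisfiable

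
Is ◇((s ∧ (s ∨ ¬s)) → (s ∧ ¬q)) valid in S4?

Invalid (countermodel exists)

Tableau for the negation ¬◇((s ∧ (s ∨ ¬s)) → (s ∧ ¬q)):
1. ¬◇((s ∧ (s ∨ ¬s)) → (s ∧ ¬q)), 0
2. ¬((s ∧ (s ∨ ¬s)) → (s ∧ ¬q)), 0
3. s ∧ (s ∨ ¬s), 0
4. ¬(s ∧ ¬q), 0
5. s, 0
6. s ∨ ¬s, 0
7. q, 0
Accessibility: 0R0
The negation has an open branch (countermodel exists).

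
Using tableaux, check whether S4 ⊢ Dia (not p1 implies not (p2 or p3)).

Tableau for the negation not Dia (not p1 implies not (p2 or p3)):
1. not Dia (not p1 implies not (p2 or p3)), 0
2. not (not p1 implies not (p2 or p3)), 0   [neg-Dia-rule on 1 via 0R0]
3. not p1, 0   [neg-implies-rule on 2]
4. p2 or p3, 0   [neg-implies-rule on 2]
5. p3, 0   [or-rule on 4 (branches; this branch)]
Accessibility: 0R0
The negation has an open branch (countermodel exists).

Not valid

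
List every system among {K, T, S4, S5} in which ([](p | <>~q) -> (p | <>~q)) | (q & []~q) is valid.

T, S4, S5

K-tableau for the negation ~(([](p | <>~q) -> (p | <>~q)) | (q & []~q)):
1. ~(([](p | <>~q) -> (p | <>~q)) | (q & []~q)), w0
2. ~([](p | <>~q) -> (p | <>~q)), w0
3. ~(q & []~q), w0
4. [](p | <>~q), w0
5. ~(p | <>~q), w0
6. ~p, w0
7. ~<>~q, w0
8. ~[]~q, w0
9. q, w1
10. p | <>~q, w1
11. <>~q, w1
12. ~q, w2
Accessibility: w0Rw1, w1Rw2
Complete open branch: countermodel on a K-frame, so not valid in K.
T-tableau for the negation ~(([](p | <>~q) -> (p | <>~q)) | (q & []~q)):
1. ~(([](p | <>~q) -> (p | <>~q)) | (q & []~q)), w0
2. ~([](p | <>~q) -> (p | <>~q)), w0
3. ~(q & []~q), w0
4. [](p | <>~q), w0
5. ~(p | <>~q), w0
6. ~p, w0
7. ~<>~q, w0
8. p | <>~q, w0
9. q, w0
10. ~[]~q, w0
11. <>~q, w0
12. q, w1
13. p | <>~q, w1
14. <>~q, w1
15. ~q, w2
16. p | <>~q, w2
17. q, w2
Accessibility: w0Rw0, w0Rw1, w0Rw2, w1Rw1, w2Rw2
Branch closes: q and ~q both at w2.
Every branch closes (one shown): valid in T, hence also in S4, S5 (every theorem of T is a theorem of S4 and S5).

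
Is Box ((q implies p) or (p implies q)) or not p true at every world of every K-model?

Valid in K

Tableau for the negation not (Box ((q implies p) or (p implies q)) or not p):
1. not (Box ((q implies p) or (p implies q)) or not p), 0
2. not Box ((q implies p) or (p implies q)), 0
3. p, 0
4. not ((q implies p) or (p implies q)), 1
5. not (q implies p), 1
6. not (p implies q), 1
7. q, 1
8. not p, 1
9. p, 1
10. not q, 1
Accessibility: 0R1
Branch closes: p and not p both at 1.
Every branch of the negation's tableau closes; the branch above is one of them.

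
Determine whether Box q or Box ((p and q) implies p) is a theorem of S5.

Tableau for the negation not (Box q or Box ((p and q) implies p)):
1. not (Box q or Box ((p and q) implies p)), w0
2. not Box q, w0
3. not Box ((p and q) implies p), w0
4. not q, w1
5. not ((p and q) implies p), w2
6. p and q, w2
7. not p, w2
8. p, w2
9. q, w2
Accessibility: w0Rw0, w0Rw1, w0Rw2, w1Rw0, w1Rw1, w1Rw2, w2Rw0, w2Rw1, w2Rw2
Branch closes: p and not p both at w2.
All branches of the negation close; one closing branch shown above.

Valid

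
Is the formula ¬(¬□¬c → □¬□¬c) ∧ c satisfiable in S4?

1. ¬(¬□¬c → □¬□¬c) ∧ c, u
2. ¬(¬□¬c → □¬□¬c), u
3. c, u
4. ¬□¬c, u
5. ¬□¬□¬c, u
6. c, v
7. □¬c, w
8. ¬c, w
Accessibility: uRu, uRv, uRw, vRv, wRw

Satisfiable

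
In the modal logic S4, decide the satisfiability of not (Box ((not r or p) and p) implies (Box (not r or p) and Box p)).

Unsatisfiable

1. not (Box ((not r or p) and p) implies (Box (not r or p) and Box p)), u
2. Box ((not r or p) and p), u   [neg-implies-rule on 1]
3. not (Box (not r or p) and Box p), u   [neg-implies-rule on 1]
4. (not r or p) and p, u   [Box-rule on 2 via uRu]
5. not r or p, u   [and-rule on 4]
6. p, u   [and-rule on 4]
7. not Box (not r or p), u   [neg-and-rule on 3 (branches; this branch)]
8. not (not r or p), v   [neg-Box-rule on 7: fresh world v, uRv]
9. r, v   [neg-or-rule on 8]
10. not p, v   [neg-or-rule on 8]
11. (not r or p) and p, v   [Box-rule on 2 via uRv]
12. not r or p, v   [and-rule on 11]
13. p, v   [and-rule on 11]
Accessibility: uRu, uRv, vRv
Branch closes: p and not p both at v.
(One branch shown.) All branches close.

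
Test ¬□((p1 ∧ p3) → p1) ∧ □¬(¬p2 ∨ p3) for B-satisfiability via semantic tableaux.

Unsatisfiable (every branch closes)

1. ¬□((p1 ∧ p3) → p1) ∧ □¬(¬p2 ∨ p3), 0
2. ¬□((p1 ∧ p3) → p1), 0   [∧-rule on 1]
3. □¬(¬p2 ∨ p3), 0   [∧-rule on 1]
4. ¬(¬p2 ∨ p3), 0   [□-rule on 3 via 0R0]
5. p2, 0   [¬∨-rule on 4]
6. ¬p3, 0   [¬∨-rule on 4]
7. ¬((p1 ∧ p3) → p1), 1   [¬□-rule on 2: fresh world 1, 0R1]
8. p1 ∧ p3, 1   [¬→-rule on 7]
9. ¬p1, 1   [¬→-rule on 7]
10. p1, 1   [∧-rule on 8]
11. p3, 1   [∧-rule on 8]
Accessibility: 0R0, 0R1, 1R0, 1R1
Branch closes: p1 and ¬p1 both at 1.
Every branch closes; the branch above is one of them.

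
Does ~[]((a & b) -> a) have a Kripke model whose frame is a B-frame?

Unsatisfiable

1. ~[]((a & b) -> a), u
2. ~((a & b) -> a), v   [~[]-rule on 1: fresh world v, uRv]
3. a & b, v   [~->-rule on 2]
4. ~a, v   [~->-rule on 2]
5. a, v   [&-rule on 3]
6. b, v   [&-rule on 3]
Accessibility: uRu, uRv, vRu, vRv
Branch closes: a and ~a both at v.
Every branch closes; the branch above is one of them.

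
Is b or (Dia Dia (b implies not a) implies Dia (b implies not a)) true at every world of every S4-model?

Tableau for the negation not (b or (Dia Dia (b implies not a) implies Dia (b implies not a))):
1. not (b or (Dia Dia (b implies not a) implies Dia (b implies not a))), u
2. not b, u
3. not (Dia Dia (b implies not a) implies Dia (b implies not a)), u
4. Dia Dia (b implies not a), u
5. not Dia (b implies not a), u
6. not (b implies not a), u
7. b, u
8. a, u
Accessibility: uRu
Branch closes: b and not b both at u.
Every branch of the negation's tableau closes; the branch above is one of them.

Valid in S4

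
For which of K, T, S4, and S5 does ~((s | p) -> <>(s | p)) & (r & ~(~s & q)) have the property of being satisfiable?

K

T-tableau for the formula:
1. ~((s | p) -> <>(s | p)) & (r & ~(~s & q)), w0
2. ~((s | p) -> <>(s | p)), w0
3. r & ~(~s & q), w0
4. s | p, w0
5. ~<>(s | p), w0
6. r, w0
7. ~(~s & q), w0
8. ~(s | p), w0
9. ~s, w0
10. ~p, w0
11. p, w0
Accessibility: w0Rw0
Branch closes: p and ~p both at w0.
Every branch closes (one shown): unsatisfiable in T, hence also in S4, S5 (every S4/S5-frame is a T-frame).
K-tableau for the formula:
1. ~((s | p) -> <>(s | p)) & (r & ~(~s & q)), w0
2. ~((s | p) -> <>(s | p)), w0
3. r & ~(~s & q), w0
4. s | p, w0
5. ~<>(s | p), w0
6. r, w0
7. ~(~s & q), w0
8. p, w0
9. ~q, w0
Complete open branch: satisfiable in K.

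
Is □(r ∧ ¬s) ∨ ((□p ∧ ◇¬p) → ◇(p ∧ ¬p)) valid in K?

Tableau for the negation ¬(□(r ∧ ¬s) ∨ ((□p ∧ ◇¬p) → ◇(p ∧ ¬p))):
1. ¬(□(r ∧ ¬s) ∨ ((□p ∧ ◇¬p) → ◇(p ∧ ¬p))), u
2. ¬□(r ∧ ¬s), u   [¬∨-rule on 1]
3. ¬((□p ∧ ◇¬p) → ◇(p ∧ ¬p)), u   [¬∨-rule on 1]
4. □p ∧ ◇¬p, u   [¬→-rule on 3]
5. ¬◇(p ∧ ¬p), u   [¬→-rule on 3]
6. □p, u   [∧-rule on 4]
7. ◇¬p, u   [∧-rule on 4]
8. ¬(r ∧ ¬s), v   [¬□-rule on 2: fresh world v, uRv]
9. ¬(p ∧ ¬p), v   [¬◇-rule on 5 via uRv]
10. p, v   [□-rule on 6 via uRv]
11. s, v   [¬∧-rule on 8 (branches; this branch)]
12. ¬p, w   [◇-rule on 7: fresh world w, uRw]
13. ¬(p ∧ ¬p), w   [¬◇-rule on 5 via uRw]
14. p, w   [□-rule on 6 via uRw]
Accessibility: uRv, uRw
Branch closes: p and ¬p both at w.
All branches of the negation close; one closing branch shown above.

Yes, valid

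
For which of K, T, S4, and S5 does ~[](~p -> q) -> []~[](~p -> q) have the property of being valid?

S4-tableau for the negation ~(~[](~p -> q) -> []~[](~p -> q)):
1. ~(~[](~p -> q) -> []~[](~p -> q)), 0
2. ~[](~p -> q), 0   [~->-rule on 1]
3. ~[]~[](~p -> q), 0   [~->-rule on 1]
4. ~(~p -> q), 1   [~[]-rule on 2: fresh world 1, 0R1]
5. ~p, 1   [~->-rule on 4]
6. ~q, 1   [~->-rule on 4]
7. [](~p -> q), 2   [~[]-rule on 3: fresh world 2, 0R2]
8. ~p -> q, 2   [[]-rule on 7 via 2R2]
9. q, 2   [->-rule on 8 (branches; this branch)]
Accessibility: 0R0, 0R1, 0R2, 1R1, 2R2
Complete open branch: countermodel on an S4-frame, so not valid in S4, nor in K, T (the same frame is also a K-frame and a T-frame).
S5-tableau for the negation ~(~[](~p -> q) -> []~[](~p -> q)):
1. ~(~[](~p -> q) -> []~[](~p -> q)), 0
2. ~[](~p -> q), 0   [~->-rule on 1]
3. ~[]~[](~p -> q), 0   [~->-rule on 1]
4. ~(~p -> q), 1   [~[]-rule on 2: fresh world 1, 0R1]
5. ~p, 1   [~->-rule on 4]
6. ~q, 1   [~->-rule on 4]
7. [](~p -> q), 2   [~[]-rule on 3: fresh world 2, 0R2]
8. ~p -> q, 0   [[]-rule on 7 via 2R0]
9. ~p -> q, 1   [[]-rule on 7 via 2R1]
10. ~p -> q, 2   [[]-rule on 7 via 2R2]
11. q, 0   [->-rule on 8 (branches; this branch)]
12. q, 1   [->-rule on 9 (branches; this branch)]
Accessibility: 0R0, 0R1, 0R2, 1R0, 1R1, 1R2, 2R0, 2R1, 2R2
Branch closes: q and ~q both at 1.
Every branch closes (one shown): valid in S5.

S5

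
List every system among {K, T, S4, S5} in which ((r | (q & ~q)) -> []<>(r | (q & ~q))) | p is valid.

S5-tableau for the negation ~(((r | (q & ~q)) -> []<>(r | (q & ~q))) | p):
1. ~(((r | (q & ~q)) -> []<>(r | (q & ~q))) | p), 0
2. ~((r | (q & ~q)) -> []<>(r | (q & ~q))), 0
3. ~p, 0
4. r | (q & ~q), 0
5. ~[]<>(r | (q & ~q)), 0
6. r, 0
7. ~<>(r | (q & ~q)), 1
8. ~(r | (q & ~q)), 0
9. ~r, 0
10. ~(q & ~q), 0
Accessibility: 0R0, 0R1, 1R0, 1R1
Branch closes: r and ~r both at 0.
Every branch closes (one shown): valid in S5.
S4-tableau for the negation ~(((r | (q & ~q)) -> []<>(r | (q & ~q))) | p):
1. ~(((r | (q & ~q)) -> []<>(r | (q & ~q))) | p), 0
2. ~((r | (q & ~q)) -> []<>(r | (q & ~q))), 0
3. ~p, 0
4. r | (q & ~q), 0
5. ~[]<>(r | (q & ~q)), 0
6. r, 0
7. ~<>(r | (q & ~q)), 1
8. ~(r | (q & ~q)), 1
9. ~r, 1
10. ~(q & ~q), 1
11. q, 1
Accessibility: 0R0, 0R1, 1R1
Complete open branch: countermodel on an S4-frame, so not valid in S4, nor in K, T (the same frame is also a K-frame and a T-frame).

S5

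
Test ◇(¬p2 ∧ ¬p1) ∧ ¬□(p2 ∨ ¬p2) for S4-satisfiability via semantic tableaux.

Unsatisfiable (every branch closes)

1. ◇(¬p2 ∧ ¬p1) ∧ ¬□(p2 ∨ ¬p2), w0
2. ◇(¬p2 ∧ ¬p1), w0
3. ¬□(p2 ∨ ¬p2), w0
4. ¬p2 ∧ ¬p1, w1
5. ¬p2, w1
6. ¬p1, w1
7. ¬(p2 ∨ ¬p2), w2
8. ¬p2, w2
9. p2, w2
Accessibility: w0Rw0, w0Rw1, w0Rw2, w1Rw1, w2Rw2
Branch closes: p2 and ¬p2 both at w2.
(One branch shown.) All branches close.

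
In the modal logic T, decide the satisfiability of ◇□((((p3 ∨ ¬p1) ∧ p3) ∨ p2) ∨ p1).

Satisfiable

1. ◇□((((p3 ∨ ¬p1) ∧ p3) ∨ p2) ∨ p1), w0
2. □((((p3 ∨ ¬p1) ∧ p3) ∨ p2) ∨ p1), w1
3. (((p3 ∨ ¬p1) ∧ p3) ∨ p2) ∨ p1, w1
4. p1, w1
Accessibility: w0Rw0, w0Rw1, w1Rw1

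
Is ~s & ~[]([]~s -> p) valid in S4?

Not valid

Tableau for the negation ~(~s & ~[]([]~s -> p)):
1. ~(~s & ~[]([]~s -> p)), w0
2. []([]~s -> p), w0
3. []~s -> p, w0
4. p, w0
Accessibility: w0Rw0
The negation has an open branch (countermodel exists).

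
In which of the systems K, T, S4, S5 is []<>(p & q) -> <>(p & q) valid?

K-tableau for the negation ~([]<>(p & q) -> <>(p & q)):
1. ~([]<>(p & q) -> <>(p & q)), w0
2. []<>(p & q), w0   [~->-rule on 1]
3. ~<>(p & q), w0   [~->-rule on 1]
Complete open branch: countermodel on a K-frame, so not valid in K.
T-tableau for the negation ~([]<>(p & q) -> <>(p & q)):
1. ~([]<>(p & q) -> <>(p & q)), w0
2. []<>(p & q), w0   [~->-rule on 1]
3. ~<>(p & q), w0   [~->-rule on 1]
4. <>(p & q), w0   [[]-rule on 2 via w0Rw0]
5. ~(p & q), w0   [~<>-rule on 3 via w0Rw0]
6. ~q, w0   [~&-rule on 5 (branches; this branch)]
7. p & q, w1   [<>-rule on 4: fresh world w1, w0Rw1]
8. p, w1   [&-rule on 7]
9. q, w1   [&-rule on 7]
10. <>(p & q), w1   [[]-rule on 2 via w0Rw1]
11. ~(p & q), w1   [~<>-rule on 3 via w0Rw1]
12. ~q, w1   [~&-rule on 11 (branches; this branch)]
Accessibility: w0Rw0, w0Rw1, w1Rw1
Branch closes: q and ~q both at w1.
Every branch closes (one shown): valid in T, hence also in S4, S5 (every theorem of T is a theorem of S4 and S5).

T, S4, S5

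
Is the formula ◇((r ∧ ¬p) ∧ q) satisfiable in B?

1. ◇((r ∧ ¬p) ∧ q), w0
2. (r ∧ ¬p) ∧ q, w1
3. r ∧ ¬p, w1
4. q, w1
5. r, w1
6. ¬p, w1
Accessibility: w0Rw0, w0Rw1, w1Rw0, w1Rw1

Yes, satisfiable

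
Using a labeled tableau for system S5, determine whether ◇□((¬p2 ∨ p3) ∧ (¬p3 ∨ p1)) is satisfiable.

Satisfiable (open branch found)

1. ◇□((¬p2 ∨ p3) ∧ (¬p3 ∨ p1)), w0
2. □((¬p2 ∨ p3) ∧ (¬p3 ∨ p1)), w1
3. (¬p2 ∨ p3) ∧ (¬p3 ∨ p1), w0
4. ¬p2 ∨ p3, w0
5. ¬p3 ∨ p1, w0
6. (¬p2 ∨ p3) ∧ (¬p3 ∨ p1), w1
7. ¬p2 ∨ p3, w1
8. ¬p3 ∨ p1, w1
9. p3, w0
10. p1, w0
11. p3, w1
12. p1, w1
Accessibility: w0Rw0, w0Rw1, w1Rw0, w1Rw1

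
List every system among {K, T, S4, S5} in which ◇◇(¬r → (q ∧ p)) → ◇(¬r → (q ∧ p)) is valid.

S4, S5

S4-tableau for the negation ¬(◇◇(¬r → (q ∧ p)) → ◇(¬r → (q ∧ p))):
1. ¬(◇◇(¬r → (q ∧ p)) → ◇(¬r → (q ∧ p))), u
2. ◇◇(¬r → (q ∧ p)), u   [¬→-rule on 1]
3. ¬◇(¬r → (q ∧ p)), u   [¬→-rule on 1]
4. ¬(¬r → (q ∧ p)), u   [¬◇-rule on 3 via uRu]
5. ¬r, u   [¬→-rule on 4]
6. ¬(q ∧ p), u   [¬→-rule on 4]
7. ¬p, u   [¬∧-rule on 6 (branches; this branch)]
8. ◇(¬r → (q ∧ p)), v   [◇-rule on 2: fresh world v, uRv]
9. ¬(¬r → (q ∧ p)), v   [¬◇-rule on 3 via uRv]
10. ¬r, v   [¬→-rule on 9]
11. ¬(q ∧ p), v   [¬→-rule on 9]
12. ¬p, v   [¬∧-rule on 11 (branches; this branch)]
13. ¬r → (q ∧ p), w   [◇-rule on 8: fresh world w, vRw]
14. ¬(¬r → (q ∧ p)), w   [¬◇-rule on 3 via uRw]
15. ¬r, w   [¬→-rule on 14]
16. ¬(q ∧ p), w   [¬→-rule on 14]
17. q ∧ p, w   [→-rule on 13 (branches; this branch)]
18. q, w   [∧-rule on 17]
19. p, w   [∧-rule on 17]
20. ¬p, w   [¬∧-rule on 16 (branches; this branch)]
Accessibility: uRu, uRv, uRw, vRv, vRw, wRw
Branch closes: p and ¬p both at w.
Every branch closes (one shown): valid in S4, hence also in S5 (every theorem of S4 is a theorem of S5).
T-tableau for the negation ¬(◇◇(¬r → (q ∧ p)) → ◇(¬r → (q ∧ p))):
1. ¬(◇◇(¬r → (q ∧ p)) → ◇(¬r → (q ∧ p))), u
2. ◇◇(¬r → (q ∧ p)), u   [¬→-rule on 1]
3. ¬◇(¬r → (q ∧ p)), u   [¬→-rule on 1]
4. ¬(¬r → (q ∧ p)), u   [¬◇-rule on 3 via uRu]
5. ¬r, u   [¬→-rule on 4]
6. ¬(q ∧ p), u   [¬→-rule on 4]
7. ¬p, u   [¬∧-rule on 6 (branches; this branch)]
8. ◇(¬r → (q ∧ p)), v   [◇-rule on 2: fresh world v, uRv]
9. ¬(¬r → (q ∧ p)), v   [¬◇-rule on 3 via uRv]
10. ¬r, v   [¬→-rule on 9]
11. ¬(q ∧ p), v   [¬→-rule on 9]
12. ¬p, v   [¬∧-rule on 11 (branches; this branch)]
13. ¬r → (q ∧ p), w   [◇-rule on 8: fresh world w, vRw]
14. q ∧ p, w   [→-rule on 13 (branches; this branch)]
15. q, w   [∧-rule on 14]
16. p, w   [∧-rule on 14]
Accessibility: uRu, uRv, vRv, vRw, wRw
Complete open branch: countermodel on a T-frame, so not valid in T, nor in K (the same frame is also a K-frame).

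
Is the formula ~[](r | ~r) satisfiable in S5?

No, unsatisfiable

1. ~[](r | ~r), w0
2. ~(r | ~r), w1
3. ~r, w1
4. r, w1
Accessibility: w0Rw0, w0Rw1, w1Rw0, w1Rw1
Branch closes: r and ~r both at w1.
(One branch shown.) All branches close.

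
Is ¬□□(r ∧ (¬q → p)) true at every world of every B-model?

Tableau for the negation □□(r ∧ (¬q → p)):
1. □□(r ∧ (¬q → p)), 0
2. □(r ∧ (¬q → p)), 0   [□-rule on 1 via 0R0]
3. r ∧ (¬q → p), 0   [□-rule on 2 via 0R0]
4. r, 0   [∧-rule on 3]
5. ¬q → p, 0   [∧-rule on 3]
6. p, 0   [→-rule on 5 (branches; this branch)]
Accessibility: 0R0
The negation has an open branch (countermodel exists).

No, not valid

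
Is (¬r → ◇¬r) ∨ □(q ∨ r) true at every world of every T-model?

Valid in T

Tableau for the negation ¬((¬r → ◇¬r) ∨ □(q ∨ r)):
1. ¬((¬r → ◇¬r) ∨ □(q ∨ r)), w0
2. ¬(¬r → ◇¬r), w0
3. ¬□(q ∨ r), w0
4. ¬r, w0
5. ¬◇¬r, w0
6. r, w0
Accessibility: w0Rw0
Branch closes: r and ¬r both at w0.
All branches of the negation close; one closing branch shown above.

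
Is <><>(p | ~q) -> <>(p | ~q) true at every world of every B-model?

Invalid (countermodel exists)

Tableau for the negation ~(<><>(p | ~q) -> <>(p | ~q)):
1. ~(<><>(p | ~q) -> <>(p | ~q)), 0
2. <><>(p | ~q), 0
3. ~<>(p | ~q), 0
4. ~(p | ~q), 0
5. ~p, 0
6. q, 0
7. <>(p | ~q), 1
8. ~(p | ~q), 1
9. ~p, 1
10. q, 1
11. p | ~q, 2
12. ~q, 2
Accessibility: 0R0, 0R1, 1R0, 1R1, 1R2, 2R1, 2R2
The negation has an open branch (countermodel exists).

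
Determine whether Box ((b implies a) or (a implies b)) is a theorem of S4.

Tableau for the negation not Box ((b implies a) or (a implies b)):
1. not Box ((b implies a) or (a implies b)), u
2. not ((b implies a) or (a implies b)), v
3. not (b implies a), v
4. not (a implies b), v
5. b, v
6. not a, v
7. a, v
8. not b, v
Accessibility: uRu, uRv, vRv
Branch closes: a and not a both at v.
Every branch of the negation's tableau closes; the branch above is one of them.

Valid in S4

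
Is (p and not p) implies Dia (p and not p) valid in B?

Tableau for the negation not ((p and not p) implies Dia (p and not p)):
1. not ((p and not p) implies Dia (p and not p)), u
2. p and not p, u
3. not Dia (p and not p), u
4. p, u
5. not p, u
Accessibility: uRu
Branch closes: p and not p both at u.
Every branch of the negation's tableau closes; the branch above is one of them.

Valid in B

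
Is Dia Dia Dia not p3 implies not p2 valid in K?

Invalid (countermodel exists)

Tableau for the negation not (Dia Dia Dia not p3 implies not p2):
1. not (Dia Dia Dia not p3 implies not p2), u
2. Dia Dia Dia not p3, u
3. p2, u
4. Dia Dia not p3, v
5. Dia not p3, w
6. not p3, x
Accessibility: uRv, vRw, wRx
The negation has an open branch (countermodel exists).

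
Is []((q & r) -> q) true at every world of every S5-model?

Valid

Tableau for the negation ~[]((q & r) -> q):
1. ~[]((q & r) -> q), 0
2. ~((q & r) -> q), 1
3. q & r, 1
4. ~q, 1
5. q, 1
6. r, 1
Accessibility: 0R0, 0R1, 1R0, 1R1
Branch closes: q and ~q both at 1.
All branches of the negation close; one closing branch shown above.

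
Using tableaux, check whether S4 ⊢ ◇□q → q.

Tableau for the negation ¬(◇□q → q):
1. ¬(◇□q → q), u
2. ◇□q, u   [¬→-rule on 1]
3. ¬q, u   [¬→-rule on 1]
4. □q, v   [◇-rule on 2: fresh world v, uRv]
5. q, v   [□-rule on 4 via vRv]
Accessibility: uRu, uRv, vRv
The negation has an open branch (countermodel exists).

No, not valid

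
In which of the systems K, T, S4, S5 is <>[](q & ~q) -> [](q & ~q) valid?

T-tableau for the negation ~(<>[](q & ~q) -> [](q & ~q)):
1. ~(<>[](q & ~q) -> [](q & ~q)), w0
2. <>[](q & ~q), w0
3. ~[](q & ~q), w0
4. [](q & ~q), w1
5. q & ~q, w1
6. q, w1
7. ~q, w1
Accessibility: w0Rw0, w0Rw1, w1Rw1
Branch closes: q and ~q both at w1.
Every branch closes (one shown): valid in T, hence also in S4, S5 (every theorem of T is a theorem of S4 and S5).
K-tableau for the negation ~(<>[](q & ~q) -> [](q & ~q)):
1. ~(<>[](q & ~q) -> [](q & ~q)), w0
2. <>[](q & ~q), w0
3. ~[](q & ~q), w0
4. [](q & ~q), w1
5. ~(q & ~q), w2
6. q, w2
Accessibility: w0Rw1, w0Rw2
Complete open branch: countermodel on a K-frame, so not valid in K.

T, S4, S5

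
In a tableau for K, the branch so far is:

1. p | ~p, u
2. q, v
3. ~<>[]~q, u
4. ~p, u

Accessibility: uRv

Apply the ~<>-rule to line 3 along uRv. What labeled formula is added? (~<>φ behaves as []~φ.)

~<>φ behaves as []~φ: propagate the negated body to each accessible world.

~[]~q, v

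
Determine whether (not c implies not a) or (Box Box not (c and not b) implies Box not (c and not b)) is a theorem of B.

Valid in B

Tableau for the negation not ((not c implies not a) or (Box Box not (c and not b) implies Box not (c and not b))):
1. not ((not c implies not a) or (Box Box not (c and not b) implies Box not (c and not b))), w0
2. not (not c implies not a), w0
3. not (Box Box not (c and not b) implies Box not (c and not b)), w0
4. not c, w0
5. a, w0
6. Box Box not (c and not b), w0
7. not Box not (c and not b), w0
8. Box not (c and not b), w0
9. not (c and not b), w0
10. b, w0
11. c and not b, w1
12. c, w1
13. not b, w1
14. Box not (c and not b), w1
15. not (c and not b), w1
16. b, w1
Accessibility: w0Rw0, w0Rw1, w1Rw0, w1Rw1
Branch closes: b and not b both at w1.
All branches of the negation close; one closing branch shown above.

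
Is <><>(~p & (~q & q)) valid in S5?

Tableau for the negation ~<><>(~p & (~q & q)):
1. ~<><>(~p & (~q & q)), 0
2. ~<>(~p & (~q & q)), 0
3. ~(~p & (~q & q)), 0
4. ~(~q & q), 0
5. ~q, 0
Accessibility: 0R0
The negation has an open branch (countermodel exists).

Invalid (countermodel exists)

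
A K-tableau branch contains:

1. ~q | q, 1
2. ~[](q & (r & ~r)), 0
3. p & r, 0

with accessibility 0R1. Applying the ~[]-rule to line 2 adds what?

a fresh world 2 with 0R2, and ~(q & (r & ~r)) at 2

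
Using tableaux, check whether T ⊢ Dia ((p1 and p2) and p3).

Tableau for the negation not Dia ((p1 and p2) and p3):
1. not Dia ((p1 and p2) and p3), w0
2. not ((p1 and p2) and p3), w0   [neg-Dia-rule on 1 via w0Rw0]
3. not p3, w0   [neg-and-rule on 2 (branches; this branch)]
Accessibility: w0Rw0
The negation has an open branch (countermodel exists).

Invalid (countermodel exists)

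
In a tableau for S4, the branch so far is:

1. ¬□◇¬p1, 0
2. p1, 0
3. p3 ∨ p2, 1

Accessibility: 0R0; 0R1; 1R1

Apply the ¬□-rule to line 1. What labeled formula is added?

a fresh world 2 with 0R2, and ¬◇¬p1 at 2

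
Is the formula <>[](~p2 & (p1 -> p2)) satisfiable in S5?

1. <>[](~p2 & (p1 -> p2)), w0
2. [](~p2 & (p1 -> p2)), w1   [<>-rule on 1: fresh world w1, w0Rw1]
3. ~p2 & (p1 -> p2), w0   [[]-rule on 2 via w1Rw0]
4. ~p2, w0   [&-rule on 3]
5. p1 -> p2, w0   [&-rule on 3]
6. ~p2 & (p1 -> p2), w1   [[]-rule on 2 via w1Rw1]
7. ~p2, w1   [&-rule on 6]
8. p1 -> p2, w1   [&-rule on 6]
9. ~p1, w0   [->-rule on 5 (branches; this branch)]
10. ~p1, w1   [->-rule on 8 (branches; this branch)]
Accessibility: w0Rw0, w0Rw1, w1Rw0, w1Rw1

Satisfiable (open branch found)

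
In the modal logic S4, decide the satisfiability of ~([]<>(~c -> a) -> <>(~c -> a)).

Unsatisfiable

1. ~([]<>(~c -> a) -> <>(~c -> a)), u
2. []<>(~c -> a), u
3. ~<>(~c -> a), u
4. <>(~c -> a), u
5. ~(~c -> a), u
6. ~c, u
7. ~a, u
8. ~c -> a, v
9. <>(~c -> a), v
10. ~(~c -> a), v
11. ~c, v
12. ~a, v
13. a, v
Accessibility: uRu, uRv, vRv
Branch closes: a and ~a both at v.
All branches of the tableau close; one closing branch shown above.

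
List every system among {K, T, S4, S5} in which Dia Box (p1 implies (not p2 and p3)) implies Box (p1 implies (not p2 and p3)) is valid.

S5

S4-tableau for the negation not (Dia Box (p1 implies (not p2 and p3)) implies Box (p1 implies (not p2 and p3))):
1. not (Dia Box (p1 implies (not p2 and p3)) implies Box (p1 implies (not p2 and p3))), w0
2. Dia Box (p1 implies (not p2 and p3)), w0   [neg-implies-rule on 1]
3. not Box (p1 implies (not p2 and p3)), w0   [neg-implies-rule on 1]
4. Box (p1 implies (not p2 and p3)), w1   [Dia-rule on 2: fresh world w1, w0Rw1]
5. p1 implies (not p2 and p3), w1   [Box-rule on 4 via w1Rw1]
6. not p2 and p3, w1   [implies-rule on 5 (branches; this branch)]
7. not p2, w1   [and-rule on 6]
8. p3, w1   [and-rule on 6]
9. not (p1 implies (not p2 and p3)), w2   [neg-Box-rule on 3: fresh world w2, w0Rw2]
10. p1, w2   [neg-implies-rule on 9]
11. not (not p2 and p3), w2   [neg-implies-rule on 9]
12. not p3, w2   [neg-and-rule on 11 (branches; this branch)]
Accessibility: w0Rw0, w0Rw1, w0Rw2, w1Rw1, w2Rw2
Complete open branch: countermodel on an S4-frame, so not valid in S4, nor in K, T (the same frame is also a K-frame and a T-frame).
S5-tableau for the negation not (Dia Box (p1 implies (not p2 and p3)) implies Box (p1 implies (not p2 and p3))):
1. not (Dia Box (p1 implies (not p2 and p3)) implies Box (p1 implies (not p2 and p3))), w0
2. Dia Box (p1 implies (not p2 and p3)), w0   [neg-implies-rule on 1]
3. not Box (p1 implies (not p2 and p3)), w0   [neg-implies-rule on 1]
4. Box (p1 implies (not p2 and p3)), w1   [Dia-rule on 2: fresh world w1, w0Rw1]
5. p1 implies (not p2 and p3), w0   [Box-rule on 4 via w1Rw0]
6. p1 implies (not p2 and p3), w1   [Box-rule on 4 via w1Rw1]
7. not p2 and p3, w0   [implies-rule on 5 (branches; this branch)]
8. not p2, w0   [and-rule on 7]
9. p3, w0   [and-rule on 7]
10. not p2 and p3, w1   [implies-rule on 6 (branches; this branch)]
11. not p2, w1   [and-rule on 10]
12. p3, w1   [and-rule on 10]
13. not (p1 implies (not p2 and p3)), w2   [neg-Box-rule on 3: fresh world w2, w0Rw2]
14. p1, w2   [neg-implies-rule on 13]
15. not (not p2 and p3), w2   [neg-implies-rule on 13]
16. p1 implies (not p2 and p3), w2   [Box-rule on 4 via w1Rw2]
17. not p3, w2   [neg-and-rule on 15 (branches; this branch)]
18. not p2 and p3, w2   [implies-rule on 16 (branches; this branch)]
19. not p2, w2   [and-rule on 18]
20. p3, w2   [and-rule on 18]
Accessibility: w0Rw0, w0Rw1, w0Rw2, w1Rw0, w1Rw1, w1Rw2, w2Rw0, w2Rw1, w2Rw2
Branch closes: p3 and not p3 both at w2.
Every branch closes (one shown): valid in S5.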